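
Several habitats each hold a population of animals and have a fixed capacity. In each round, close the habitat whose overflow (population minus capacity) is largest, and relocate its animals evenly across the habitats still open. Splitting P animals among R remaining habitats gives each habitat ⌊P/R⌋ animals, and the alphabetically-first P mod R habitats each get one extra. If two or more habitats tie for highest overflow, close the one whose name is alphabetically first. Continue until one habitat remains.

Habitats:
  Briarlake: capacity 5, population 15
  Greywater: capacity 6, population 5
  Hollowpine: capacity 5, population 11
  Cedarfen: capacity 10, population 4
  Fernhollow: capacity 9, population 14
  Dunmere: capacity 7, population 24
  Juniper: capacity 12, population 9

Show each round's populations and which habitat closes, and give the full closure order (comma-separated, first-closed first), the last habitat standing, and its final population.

Round 1: Briarlake=15 Cedarfen=4 Dunmere=24 Fernhollow=14 Greywater=5 Hollowpine=11 Juniper=9 → close Dunmere (overflow 17)
  24÷6 = 4 each, +1 to first 0
Round 2: Briarlake=19 Cedarfen=8 Fernhollow=18 Greywater=9 Hollowpine=15 Juniper=13 → close Briarlake (overflow 14)
  19÷5 = 3 each, +1 to first 4
Round 3: Cedarfen=12 Fernhollow=22 Greywater=13 Hollowpine=19 Juniper=16 → close Hollowpine (overflow 14)
  19÷4 = 4 each, +1 to first 3
Round 4: Cedarfen=17 Fernhollow=27 Greywater=18 Juniper=20 → close Fernhollow (overflow 18)
  27÷3 = 9 each, +1 to first 0
Round 5: Cedarfen=26 Greywater=27 Juniper=29 → close Greywater (overflow 21)
  27÷2 = 13 each, +1 to first 1
Round 6: Cedarfen=40 Juniper=42 → close Cedarfen (overflow 30)
  40÷1 = 40 each, +1 to first 0

Closure order: Dunmere, Briarlake, Hollowpine, Fernhollow, Greywater, Cedarfen
Last habitat: Juniper with 82 animals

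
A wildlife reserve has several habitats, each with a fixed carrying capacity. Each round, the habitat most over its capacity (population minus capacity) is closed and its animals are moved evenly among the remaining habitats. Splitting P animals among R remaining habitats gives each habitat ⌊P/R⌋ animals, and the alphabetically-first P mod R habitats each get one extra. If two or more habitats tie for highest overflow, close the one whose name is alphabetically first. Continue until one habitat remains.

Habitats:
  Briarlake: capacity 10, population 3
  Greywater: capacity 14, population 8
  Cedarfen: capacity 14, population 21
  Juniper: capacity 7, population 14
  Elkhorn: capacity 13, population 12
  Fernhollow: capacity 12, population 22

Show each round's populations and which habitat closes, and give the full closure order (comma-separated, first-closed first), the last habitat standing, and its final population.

Round 1: Briarlake=3 Cedarfen=21 Elkhorn=12 Fernhollow=22 Greywater=8 Juniper=14 → close Fernhollow (overflow 10)
  22÷5 = 4 each, +1 to first 2
Round 2: Briarlake=8 Cedarfen=26 Elkhorn=16 Greywater=12 Juniper=18 → close Cedarfen (overflow 12)
  26÷4 = 6 each, +1 to first 2
Round 3: Briarlake=15 Elkhorn=23 Greywater=18 Juniper=24 → close Juniper (overflow 17)
  24÷3 = 8 each, +1 to first 0
Round 4: Briarlake=23 Elkhorn=31 Greywater=26 → close Elkhorn (overflow 18)
  31÷2 = 15 each, +1 to first 1
Round 5: Briarlake=39 Greywater=41 → close Briarlake (overflow 29)
  39÷1 = 39 each, +1 to first 0

Closure order: Fernhollow, Cedarfen, Juniper, Elkhorn, Briarlake
Last habitat: Greywater with 80 animals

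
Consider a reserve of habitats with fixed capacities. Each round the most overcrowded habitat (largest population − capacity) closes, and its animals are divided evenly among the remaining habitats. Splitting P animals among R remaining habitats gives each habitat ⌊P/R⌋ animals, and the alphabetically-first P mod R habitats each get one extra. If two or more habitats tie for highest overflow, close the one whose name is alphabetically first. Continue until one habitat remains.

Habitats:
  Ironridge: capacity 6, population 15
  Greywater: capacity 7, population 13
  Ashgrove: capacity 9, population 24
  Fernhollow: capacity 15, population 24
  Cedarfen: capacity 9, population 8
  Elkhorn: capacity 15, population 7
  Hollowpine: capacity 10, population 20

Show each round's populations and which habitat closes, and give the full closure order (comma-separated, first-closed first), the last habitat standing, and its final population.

Closure order: Ashgrove, Hollowpine, Fernhollow, Ironridge, Greywater, Cedarfen
Last habitat: Elkhorn with 111 animals

Round 1: Ashgrove=24 Cedarfen=8 Elkhorn=7 Fernhollow=24 Greywater=13 Hollowpine=20 Ironridge=15 → close Ashgrove (overflow 15)
  24÷6 = 4 each, +1 to first 0
Round 2: Cedarfen=12 Elkhorn=11 Fernhollow=28 Greywater=17 Hollowpine=24 Ironridge=19 → close Hollowpine (overflow 14)
  24÷5 = 4 each, +1 to first 4
Round 3: Cedarfen=17 Elkhorn=16 Fernhollow=33 Greywater=22 Ironridge=23 → close Fernhollow (overflow 18)
  33÷4 = 8 each, +1 to first 1
Round 4: Cedarfen=26 Elkhorn=24 Greywater=30 Ironridge=31 → close Ironridge (overflow 25)
  31÷3 = 10 each, +1 to first 1
Round 5: Cedarfen=37 Elkhorn=34 Greywater=40 → close Greywater (overflow 33)
  40÷2 = 20 each, +1 to first 0
Round 6: Cedarfen=57 Elkhorn=54 → close Cedarfen (overflow 48)
  57÷1 = 57 each, +1 to first 0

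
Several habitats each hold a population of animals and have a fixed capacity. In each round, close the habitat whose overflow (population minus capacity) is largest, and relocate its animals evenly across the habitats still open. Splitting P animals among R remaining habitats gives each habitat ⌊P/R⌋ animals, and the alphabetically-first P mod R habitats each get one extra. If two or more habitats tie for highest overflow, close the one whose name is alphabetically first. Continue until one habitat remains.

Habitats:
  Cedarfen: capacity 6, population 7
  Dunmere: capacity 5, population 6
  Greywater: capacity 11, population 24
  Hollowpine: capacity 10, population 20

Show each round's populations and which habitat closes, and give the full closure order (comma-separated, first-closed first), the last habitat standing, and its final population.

Closure order: Greywater, Hollowpine, Cedarfen
Last habitat: Dunmere with 57 animals

Round 1: Cedarfen=7 Dunmere=6 Greywater=24 Hollowpine=20 → close Greywater (overflow 13)
  24÷3 = 8 each, +1 to first 0
Round 2: Cedarfen=15 Dunmere=14 Hollowpine=28 → close Hollowpine (overflow 18)
  28÷2 = 14 each, +1 to first 0
Round 3: Cedarfen=29 Dunmere=28 → close Cedarfen (overflow 23)
  29÷1 = 29 each, +1 to first 0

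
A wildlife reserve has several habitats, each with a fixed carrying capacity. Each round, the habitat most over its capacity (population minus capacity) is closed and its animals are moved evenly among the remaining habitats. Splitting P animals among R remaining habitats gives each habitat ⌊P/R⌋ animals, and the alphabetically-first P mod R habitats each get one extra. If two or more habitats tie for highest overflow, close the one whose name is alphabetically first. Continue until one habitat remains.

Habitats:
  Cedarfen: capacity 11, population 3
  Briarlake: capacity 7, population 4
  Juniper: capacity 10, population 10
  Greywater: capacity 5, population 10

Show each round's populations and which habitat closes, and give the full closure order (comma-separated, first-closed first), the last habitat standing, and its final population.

Round 1: Briarlake=4 Cedarfen=3 Greywater=10 Juniper=10 → close Greywater (overflow 5)
  10÷3 = 3 each, +1 to first 1
Round 2: Briarlake=8 Cedarfen=6 Juniper=13 → close Juniper (overflow 3)
  13÷2 = 6 each, +1 to first 1
Round 3: Briarlake=15 Cedarfen=12 → close Briarlake (overflow 8)
  15÷1 = 15 each, +1 to first 0

Closure order: Greywater, Juniper, Briarlake
Last habitat: Cedarfen with 27 animals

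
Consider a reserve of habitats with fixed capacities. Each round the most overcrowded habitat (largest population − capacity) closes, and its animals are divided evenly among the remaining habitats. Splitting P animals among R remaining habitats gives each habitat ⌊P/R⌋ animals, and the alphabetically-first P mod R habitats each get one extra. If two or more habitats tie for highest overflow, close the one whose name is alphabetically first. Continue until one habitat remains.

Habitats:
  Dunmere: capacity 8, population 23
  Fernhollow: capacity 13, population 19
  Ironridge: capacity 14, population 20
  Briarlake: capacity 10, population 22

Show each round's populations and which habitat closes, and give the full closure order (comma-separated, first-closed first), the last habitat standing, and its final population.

Closure order: Dunmere, Briarlake, Fernhollow
Last habitat: Ironridge with 84 animals

Round 1: Briarlake=22 Dunmere=23 Fernhollow=19 Ironridge=20 → close Dunmere (overflow 15)
  23÷3 = 7 each, +1 to first 2
Round 2: Briarlake=30 Fernhollow=27 Ironridge=27 → close Briarlake (overflow 20)
  30÷2 = 15 each, +1 to first 0
Round 3: Fernhollow=42 Ironridge=42 → close Fernhollow (overflow 29)
  42÷1 = 42 each, +1 to first 0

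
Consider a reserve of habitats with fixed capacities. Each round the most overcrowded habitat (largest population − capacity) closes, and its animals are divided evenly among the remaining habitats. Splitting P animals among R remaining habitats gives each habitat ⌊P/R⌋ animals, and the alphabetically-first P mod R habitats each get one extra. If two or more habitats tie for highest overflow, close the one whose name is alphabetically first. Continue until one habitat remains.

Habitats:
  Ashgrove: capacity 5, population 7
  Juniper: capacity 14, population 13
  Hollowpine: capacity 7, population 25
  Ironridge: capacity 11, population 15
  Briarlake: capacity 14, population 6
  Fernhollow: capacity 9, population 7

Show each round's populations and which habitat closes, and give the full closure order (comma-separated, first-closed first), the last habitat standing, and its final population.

Round 1: Ashgrove=7 Briarlake=6 Fernhollow=7 Hollowpine=25 Ironridge=15 Juniper=13 → close Hollowpine (overflow 18)
  25÷5 = 5 each, +1 to first 0
Round 2: Ashgrove=12 Briarlake=11 Fernhollow=12 Ironridge=20 Juniper=18 → close Ironridge (overflow 9)
  20÷4 = 5 each, +1 to first 0
Round 3: Ashgrove=17 Briarlake=16 Fernhollow=17 Juniper=23 → close Ashgrove (overflow 12)
  17÷3 = 5 each, +1 to first 2
Round 4: Briarlake=22 Fernhollow=23 Juniper=28 → close Fernhollow (overflow 14)
  23÷2 = 11 each, +1 to first 1
Round 5: Briarlake=34 Juniper=39 → close Juniper (overflow 25)
  39÷1 = 39 each, +1 to first 0

Closure order: Hollowpine, Ironridge, Ashgrove, Fernhollow, Juniper
Last habitat: Briarlake with 73 animals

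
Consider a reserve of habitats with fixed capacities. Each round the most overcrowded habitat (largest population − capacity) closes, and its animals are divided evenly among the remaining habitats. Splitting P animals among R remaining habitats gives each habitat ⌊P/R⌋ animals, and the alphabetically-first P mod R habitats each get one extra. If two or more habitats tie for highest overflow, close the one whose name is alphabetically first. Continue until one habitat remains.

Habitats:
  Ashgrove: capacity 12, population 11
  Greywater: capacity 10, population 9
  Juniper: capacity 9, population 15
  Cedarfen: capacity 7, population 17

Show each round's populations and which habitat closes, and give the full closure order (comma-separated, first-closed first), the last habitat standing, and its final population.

Closure order: Cedarfen, Juniper, Ashgrove
Last habitat: Greywater with 52 animals

Round 1: Ashgrove=11 Cedarfen=17 Greywater=9 Juniper=15 → close Cedarfen (overflow 10)
  17÷3 = 5 each, +1 to first 2
Round 2: Ashgrove=17 Greywater=15 Juniper=20 → close Juniper (overflow 11)
  20÷2 = 10 each, +1 to first 0
Round 3: Ashgrove=27 Greywater=25 → close Ashgrove (overflow 15)
  27÷1 = 27 each, +1 to first 0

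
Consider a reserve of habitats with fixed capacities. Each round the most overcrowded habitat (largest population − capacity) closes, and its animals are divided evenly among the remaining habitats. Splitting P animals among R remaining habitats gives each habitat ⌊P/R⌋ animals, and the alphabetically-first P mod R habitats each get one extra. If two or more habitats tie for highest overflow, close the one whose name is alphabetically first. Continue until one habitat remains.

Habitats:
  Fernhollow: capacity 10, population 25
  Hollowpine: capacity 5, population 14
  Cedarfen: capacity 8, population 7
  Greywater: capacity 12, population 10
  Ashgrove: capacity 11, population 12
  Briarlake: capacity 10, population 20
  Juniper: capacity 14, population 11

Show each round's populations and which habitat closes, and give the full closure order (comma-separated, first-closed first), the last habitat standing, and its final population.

Closure order: Fernhollow, Briarlake, Hollowpine, Ashgrove, Cedarfen, Greywater
Last habitat: Juniper with 99 animals

Round 1: Ashgrove=12 Briarlake=20 Cedarfen=7 Fernhollow=25 Greywater=10 Hollowpine=14 Juniper=11 → close Fernhollow (overflow 15)
  25÷6 = 4 each, +1 to first 1
Round 2: Ashgrove=17 Briarlake=24 Cedarfen=11 Greywater=14 Hollowpine=18 Juniper=15 → close Briarlake (overflow 14)
  24÷5 = 4 each, +1 to first 4
Round 3: Ashgrove=22 Cedarfen=16 Greywater=19 Hollowpine=23 Juniper=19 → close Hollowpine (overflow 18)
  23÷4 = 5 each, +1 to first 3
Round 4: Ashgrove=28 Cedarfen=22 Greywater=25 Juniper=24 → close Ashgrove (overflow 17)
  28÷3 = 9 each, +1 to first 1
Round 5: Cedarfen=32 Greywater=34 Juniper=33 → close Cedarfen (overflow 24)
  32÷2 = 16 each, +1 to first 0
Round 6: Greywater=50 Juniper=49 → close Greywater (overflow 38)
  50÷1 = 50 each, +1 to first 0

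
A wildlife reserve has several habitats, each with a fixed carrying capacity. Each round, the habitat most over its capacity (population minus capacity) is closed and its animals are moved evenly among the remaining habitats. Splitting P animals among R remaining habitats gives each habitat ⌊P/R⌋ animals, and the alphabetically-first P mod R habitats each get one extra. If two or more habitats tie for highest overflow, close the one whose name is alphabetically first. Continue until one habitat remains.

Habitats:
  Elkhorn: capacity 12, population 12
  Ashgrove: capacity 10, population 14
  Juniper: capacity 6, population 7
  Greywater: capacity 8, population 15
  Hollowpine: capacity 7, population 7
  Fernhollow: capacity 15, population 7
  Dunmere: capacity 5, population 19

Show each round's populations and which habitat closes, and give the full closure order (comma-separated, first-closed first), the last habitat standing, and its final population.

Round 1: Ashgrove=14 Dunmere=19 Elkhorn=12 Fernhollow=7 Greywater=15 Hollowpine=7 Juniper=7 → close Dunmere (overflow 14)
  19÷6 = 3 each, +1 to first 1
Round 2: Ashgrove=18 Elkhorn=15 Fernhollow=10 Greywater=18 Hollowpine=10 Juniper=10 → close Greywater (overflow 10)
  18÷5 = 3 each, +1 to first 3
Round 3: Ashgrove=22 Elkhorn=19 Fernhollow=14 Hollowpine=13 Juniper=13 → close Ashgrove (overflow 12)
  22÷4 = 5 each, +1 to first 2
Round 4: Elkhorn=25 Fernhollow=20 Hollowpine=18 Juniper=18 → close Elkhorn (overflow 13)
  25÷3 = 8 each, +1 to first 1
Round 5: Fernhollow=29 Hollowpine=26 Juniper=26 → close Juniper (overflow 20)
  26÷2 = 13 each, +1 to first 0
Round 6: Fernhollow=42 Hollowpine=39 → close Hollowpine (overflow 32)
  39÷1 = 39 each, +1 to first 0

Closure order: Dunmere, Greywater, Ashgrove, Elkhorn, Juniper, Hollowpine
Last habitat: Fernhollow with 81 animals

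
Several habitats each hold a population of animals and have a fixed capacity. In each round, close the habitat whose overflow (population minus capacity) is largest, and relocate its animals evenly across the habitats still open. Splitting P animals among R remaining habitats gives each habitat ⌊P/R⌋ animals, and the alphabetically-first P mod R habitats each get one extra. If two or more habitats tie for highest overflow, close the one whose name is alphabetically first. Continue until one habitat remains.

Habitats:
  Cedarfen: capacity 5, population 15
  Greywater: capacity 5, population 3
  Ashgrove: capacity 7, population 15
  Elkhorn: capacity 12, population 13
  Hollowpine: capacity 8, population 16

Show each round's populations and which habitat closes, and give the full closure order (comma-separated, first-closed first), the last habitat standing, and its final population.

Closure order: Cedarfen, Ashgrove, Hollowpine, Elkhorn
Last habitat: Greywater with 62 animals

Round 1: Ashgrove=15 Cedarfen=15 Elkhorn=13 Greywater=3 Hollowpine=16 → close Cedarfen (overflow 10)
  15÷4 = 3 each, +1 to first 3
Round 2: Ashgrove=19 Elkhorn=17 Greywater=7 Hollowpine=19 → close Ashgrove (overflow 12)
  19÷3 = 6 each, +1 to first 1
Round 3: Elkhorn=24 Greywater=13 Hollowpine=25 → close Hollowpine (overflow 17)
  25÷2 = 12 each, +1 to first 1
Round 4: Elkhorn=37 Greywater=25 → close Elkhorn (overflow 25)
  37÷1 = 37 each, +1 to first 0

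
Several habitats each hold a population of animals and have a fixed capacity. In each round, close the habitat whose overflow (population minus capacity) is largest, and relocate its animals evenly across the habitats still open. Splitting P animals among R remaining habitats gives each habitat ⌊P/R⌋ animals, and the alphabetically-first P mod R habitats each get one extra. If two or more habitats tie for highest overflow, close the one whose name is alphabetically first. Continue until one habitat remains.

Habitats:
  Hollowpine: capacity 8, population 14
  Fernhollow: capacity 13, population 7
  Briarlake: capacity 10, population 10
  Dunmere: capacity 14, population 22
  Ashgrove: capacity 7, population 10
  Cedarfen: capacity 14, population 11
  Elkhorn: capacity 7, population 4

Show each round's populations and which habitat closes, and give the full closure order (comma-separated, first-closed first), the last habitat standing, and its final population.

Round 1: Ashgrove=10 Briarlake=10 Cedarfen=11 Dunmere=22 Elkhorn=4 Fernhollow=7 Hollowpine=14 → close Dunmere (overflow 8)
  22÷6 = 3 each, +1 to first 4
Round 2: Ashgrove=14 Briarlake=14 Cedarfen=15 Elkhorn=8 Fernhollow=10 Hollowpine=17 → close Hollowpine (overflow 9)
  17÷5 = 3 each, +1 to first 2
Round 3: Ashgrove=18 Briarlake=18 Cedarfen=18 Elkhorn=11 Fernhollow=13 → close Ashgrove (overflow 11)
  18÷4 = 4 each, +1 to first 2
Round 4: Briarlake=23 Cedarfen=23 Elkhorn=15 Fernhollow=17 → close Briarlake (overflow 13)
  23÷3 = 7 each, +1 to first 2
Round 5: Cedarfen=31 Elkhorn=23 Fernhollow=24 → close Cedarfen (overflow 17)
  31÷2 = 15 each, +1 to first 1
Round 6: Elkhorn=39 Fernhollow=39 → close Elkhorn (overflow 32)
  39÷1 = 39 each, +1 to first 0

Closure order: Dunmere, Hollowpine, Ashgrove, Briarlake, Cedarfen, Elkhorn
Last habitat: Fernhollow with 78 animals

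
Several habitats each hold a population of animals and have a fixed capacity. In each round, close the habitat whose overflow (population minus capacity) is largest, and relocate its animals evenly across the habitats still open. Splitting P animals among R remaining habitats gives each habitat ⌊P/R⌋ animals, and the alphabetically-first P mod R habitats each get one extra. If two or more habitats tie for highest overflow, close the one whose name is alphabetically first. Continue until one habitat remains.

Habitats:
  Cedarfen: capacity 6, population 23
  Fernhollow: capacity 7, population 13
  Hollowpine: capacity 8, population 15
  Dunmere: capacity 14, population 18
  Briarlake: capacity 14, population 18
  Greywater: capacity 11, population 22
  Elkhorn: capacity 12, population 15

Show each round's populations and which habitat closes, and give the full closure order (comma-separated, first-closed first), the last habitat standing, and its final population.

Closure order: Cedarfen, Greywater, Fernhollow, Briarlake, Dunmere, Hollowpine
Last habitat: Elkhorn with 124 animals

Round 1: Briarlake=18 Cedarfen=23 Dunmere=18 Elkhorn=15 Fernhollow=13 Greywater=22 Hollowpine=15 → close Cedarfen (overflow 17)
  23÷6 = 3 each, +1 to first 5
Round 2: Briarlake=22 Dunmere=22 Elkhorn=19 Fernhollow=17 Greywater=26 Hollowpine=18 → close Greywater (overflow 15)
  26÷5 = 5 each, +1 to first 1
Round 3: Briarlake=28 Dunmere=27 Elkhorn=24 Fernhollow=22 Hollowpine=23 → close Fernhollow (overflow 15)
  22÷4 = 5 each, +1 to first 2
Round 4: Briarlake=34 Dunmere=33 Elkhorn=29 Hollowpine=28 → close Briarlake (overflow 20)
  34÷3 = 11 each, +1 to first 1
Round 5: Dunmere=45 Elkhorn=40 Hollowpine=39 → close Dunmere (overflow 31)
  45÷2 = 22 each, +1 to first 1
Round 6: Elkhorn=63 Hollowpine=61 → close Hollowpine (overflow 53)
  61÷1 = 61 each, +1 to first 0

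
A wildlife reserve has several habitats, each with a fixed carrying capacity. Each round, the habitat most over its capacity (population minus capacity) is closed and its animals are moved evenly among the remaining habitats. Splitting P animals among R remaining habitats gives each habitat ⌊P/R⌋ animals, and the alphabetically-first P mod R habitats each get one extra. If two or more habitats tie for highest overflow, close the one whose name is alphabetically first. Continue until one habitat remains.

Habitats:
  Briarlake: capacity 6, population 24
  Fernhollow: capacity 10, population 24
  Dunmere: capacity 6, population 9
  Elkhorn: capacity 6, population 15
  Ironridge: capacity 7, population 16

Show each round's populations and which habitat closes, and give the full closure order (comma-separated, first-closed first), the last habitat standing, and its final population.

Round 1: Briarlake=24 Dunmere=9 Elkhorn=15 Fernhollow=24 Ironridge=16 → close Briarlake (overflow 18)
  24÷4 = 6 each, +1 to first 0
Round 2: Dunmere=15 Elkhorn=21 Fernhollow=30 Ironridge=22 → close Fernhollow (overflow 20)
  30÷3 = 10 each, +1 to first 0
Round 3: Dunmere=25 Elkhorn=31 Ironridge=32 → close Elkhorn (overflow 25)
  31÷2 = 15 each, +1 to first 1
Round 4: Dunmere=41 Ironridge=47 → close Ironridge (overflow 40)
  47÷1 = 47 each, +1 to first 0

Closure order: Briarlake, Fernhollow, Elkhorn, Ironridge
Last habitat: Dunmere with 88 animals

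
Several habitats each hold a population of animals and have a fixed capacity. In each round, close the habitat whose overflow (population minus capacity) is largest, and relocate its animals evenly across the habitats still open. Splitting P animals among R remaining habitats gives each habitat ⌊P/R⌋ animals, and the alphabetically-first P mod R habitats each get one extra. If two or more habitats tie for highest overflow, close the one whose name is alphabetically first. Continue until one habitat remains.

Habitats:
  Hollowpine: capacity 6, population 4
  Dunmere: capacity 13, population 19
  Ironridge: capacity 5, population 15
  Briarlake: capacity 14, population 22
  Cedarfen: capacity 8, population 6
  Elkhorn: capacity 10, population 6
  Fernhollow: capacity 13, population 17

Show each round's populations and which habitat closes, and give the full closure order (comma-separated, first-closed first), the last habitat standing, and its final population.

Closure order: Ironridge, Briarlake, Dunmere, Fernhollow, Cedarfen, Hollowpine
Last habitat: Elkhorn with 89 animals

Round 1: Briarlake=22 Cedarfen=6 Dunmere=19 Elkhorn=6 Fernhollow=17 Hollowpine=4 Ironridge=15 → close Ironridge (overflow 10)
  15÷6 = 2 each, +1 to first 3
Round 2: Briarlake=25 Cedarfen=9 Dunmere=22 Elkhorn=8 Fernhollow=19 Hollowpine=6 → close Briarlake (overflow 11)
  25÷5 = 5 each, +1 to first 0
Round 3: Cedarfen=14 Dunmere=27 Elkhorn=13 Fernhollow=24 Hollowpine=11 → close Dunmere (overflow 14)
  27÷4 = 6 each, +1 to first 3
Round 4: Cedarfen=21 Elkhorn=20 Fernhollow=31 Hollowpine=17 → close Fernhollow (overflow 18)
  31÷3 = 10 each, +1 to first 1
Round 5: Cedarfen=32 Elkhorn=30 Hollowpine=27 → close Cedarfen (overflow 24)
  32÷2 = 16 each, +1 to first 0
Round 6: Elkhorn=46 Hollowpine=43 → close Hollowpine (overflow 37)
  43÷1 = 43 each, +1 to first 0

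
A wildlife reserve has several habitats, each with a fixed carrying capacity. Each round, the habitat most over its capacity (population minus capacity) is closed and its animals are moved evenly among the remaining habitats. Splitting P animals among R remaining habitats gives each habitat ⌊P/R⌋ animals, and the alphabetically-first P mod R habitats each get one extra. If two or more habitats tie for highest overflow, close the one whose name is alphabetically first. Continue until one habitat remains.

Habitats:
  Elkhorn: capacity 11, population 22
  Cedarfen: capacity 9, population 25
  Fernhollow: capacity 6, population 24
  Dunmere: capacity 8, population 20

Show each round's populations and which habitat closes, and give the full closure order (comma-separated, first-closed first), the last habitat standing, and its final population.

Round 1: Cedarfen=25 Dunmere=20 Elkhorn=22 Fernhollow=24 → close Fernhollow (overflow 18)
  24÷3 = 8 each, +1 to first 0
Round 2: Cedarfen=33 Dunmere=28 Elkhorn=30 → close Cedarfen (overflow 24)
  33÷2 = 16 each, +1 to first 1
Round 3: Dunmere=45 Elkhorn=46 → close Dunmere (overflow 37)
  45÷1 = 45 each, +1 to first 0

Closure order: Fernhollow, Cedarfen, Dunmere
Last habitat: Elkhorn with 91 animals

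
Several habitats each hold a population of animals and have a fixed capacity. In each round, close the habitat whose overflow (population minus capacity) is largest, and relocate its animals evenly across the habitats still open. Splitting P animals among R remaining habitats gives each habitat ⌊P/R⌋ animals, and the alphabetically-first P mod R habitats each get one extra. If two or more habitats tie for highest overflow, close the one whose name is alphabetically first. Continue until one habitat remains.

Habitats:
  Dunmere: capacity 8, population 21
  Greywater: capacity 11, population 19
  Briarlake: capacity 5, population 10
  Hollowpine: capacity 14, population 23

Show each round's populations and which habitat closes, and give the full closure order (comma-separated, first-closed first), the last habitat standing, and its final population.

Closure order: Dunmere, Hollowpine, Greywater
Last habitat: Briarlake with 73 animals

Round 1: Briarlake=10 Dunmere=21 Greywater=19 Hollowpine=23 → close Dunmere (overflow 13)
  21÷3 = 7 each, +1 to first 0
Round 2: Briarlake=17 Greywater=26 Hollowpine=30 → close Hollowpine (overflow 16)
  30÷2 = 15 each, +1 to first 0
Round 3: Briarlake=32 Greywater=41 → close Greywater (overflow 30)
  41÷1 = 41 each, +1 to first 0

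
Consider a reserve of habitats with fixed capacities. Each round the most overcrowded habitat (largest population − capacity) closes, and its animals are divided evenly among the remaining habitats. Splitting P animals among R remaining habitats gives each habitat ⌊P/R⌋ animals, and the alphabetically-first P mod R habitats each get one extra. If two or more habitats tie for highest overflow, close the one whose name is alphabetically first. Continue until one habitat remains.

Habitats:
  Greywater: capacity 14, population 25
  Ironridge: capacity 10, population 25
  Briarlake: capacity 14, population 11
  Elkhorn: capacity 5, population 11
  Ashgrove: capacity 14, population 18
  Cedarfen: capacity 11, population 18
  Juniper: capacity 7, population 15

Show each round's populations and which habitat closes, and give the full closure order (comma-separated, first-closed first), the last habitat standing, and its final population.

Round 1: Ashgrove=18 Briarlake=11 Cedarfen=18 Elkhorn=11 Greywater=25 Ironridge=25 Juniper=15 → close Ironridge (overflow 15)
  25÷6 = 4 each, +1 to first 1
Round 2: Ashgrove=23 Briarlake=15 Cedarfen=22 Elkhorn=15 Greywater=29 Juniper=19 → close Greywater (overflow 15)
  29÷5 = 5 each, +1 to first 4
Round 3: Ashgrove=29 Briarlake=21 Cedarfen=28 Elkhorn=21 Juniper=24 → close Cedarfen (overflow 17)
  28÷4 = 7 each, +1 to first 0
Round 4: Ashgrove=36 Briarlake=28 Elkhorn=28 Juniper=31 → close Juniper (overflow 24)
  31÷3 = 10 each, +1 to first 1
Round 5: Ashgrove=47 Briarlake=38 Elkhorn=38 → close Ashgrove (overflow 33)
  47÷2 = 23 each, +1 to first 1
Round 6: Briarlake=62 Elkhorn=61 → close Elkhorn (overflow 56)
  61÷1 = 61 each, +1 to first 0

Closure order: Ironridge, Greywater, Cedarfen, Juniper, Ashgrove, Elkhorn
Last habitat: Briarlake with 123 animals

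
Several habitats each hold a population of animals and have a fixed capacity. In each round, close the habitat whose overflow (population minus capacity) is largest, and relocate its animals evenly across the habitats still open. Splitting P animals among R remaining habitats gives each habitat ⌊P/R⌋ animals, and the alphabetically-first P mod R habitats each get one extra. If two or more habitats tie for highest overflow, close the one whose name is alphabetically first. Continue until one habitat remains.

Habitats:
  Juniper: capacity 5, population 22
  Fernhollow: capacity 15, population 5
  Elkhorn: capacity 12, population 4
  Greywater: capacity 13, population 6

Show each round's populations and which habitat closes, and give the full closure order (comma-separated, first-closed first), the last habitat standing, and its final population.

Closure order: Juniper, Elkhorn, Greywater
Last habitat: Fernhollow with 37 animals

Round 1: Elkhorn=4 Fernhollow=5 Greywater=6 Juniper=22 → close Juniper (overflow 17)
  22÷3 = 7 each, +1 to first 1
Round 2: Elkhorn=12 Fernhollow=12 Greywater=13 → close Elkhorn (overflow 0)
  12÷2 = 6 each, +1 to first 0
Round 3: Fernhollow=18 Greywater=19 → close Greywater (overflow 6)
  19÷1 = 19 each, +1 to first 0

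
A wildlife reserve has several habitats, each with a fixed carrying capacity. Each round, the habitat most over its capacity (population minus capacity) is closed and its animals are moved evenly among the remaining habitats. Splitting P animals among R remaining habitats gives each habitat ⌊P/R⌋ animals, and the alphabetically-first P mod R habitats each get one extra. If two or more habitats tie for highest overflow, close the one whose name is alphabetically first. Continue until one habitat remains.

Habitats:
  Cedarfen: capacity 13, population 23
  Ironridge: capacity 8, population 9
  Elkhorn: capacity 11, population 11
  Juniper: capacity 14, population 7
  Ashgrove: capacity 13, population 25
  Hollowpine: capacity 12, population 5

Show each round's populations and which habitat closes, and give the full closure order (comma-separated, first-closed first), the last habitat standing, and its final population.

Closure order: Ashgrove, Cedarfen, Ironridge, Elkhorn, Hollowpine
Last habitat: Juniper with 80 animals

Round 1: Ashgrove=25 Cedarfen=23 Elkhorn=11 Hollowpine=5 Ironridge=9 Juniper=7 → close Ashgrove (overflow 12)
  25÷5 = 5 each, +1 to first 0
Round 2: Cedarfen=28 Elkhorn=16 Hollowpine=10 Ironridge=14 Juniper=12 → close Cedarfen (overflow 15)
  28÷4 = 7 each, +1 to first 0
Round 3: Elkhorn=23 Hollowpine=17 Ironridge=21 Juniper=19 → close Ironridge (overflow 13)
  21÷3 = 7 each, +1 to first 0
Round 4: Elkhorn=30 Hollowpine=24 Juniper=26 → close Elkhorn (overflow 19)
  30÷2 = 15 each, +1 to first 0
Round 5: Hollowpine=39 Juniper=41 → close Hollowpine (overflow 27)
  39÷1 = 39 each, +1 to first 0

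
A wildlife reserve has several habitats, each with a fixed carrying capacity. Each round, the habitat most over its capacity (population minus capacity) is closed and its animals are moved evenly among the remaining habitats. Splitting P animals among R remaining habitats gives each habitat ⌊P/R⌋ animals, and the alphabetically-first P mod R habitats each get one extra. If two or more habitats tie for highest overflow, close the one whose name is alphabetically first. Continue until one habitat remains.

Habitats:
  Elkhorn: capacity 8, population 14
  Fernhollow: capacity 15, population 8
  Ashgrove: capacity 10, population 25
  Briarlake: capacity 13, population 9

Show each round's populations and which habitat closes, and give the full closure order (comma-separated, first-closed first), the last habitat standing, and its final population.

Round 1: Ashgrove=25 Briarlake=9 Elkhorn=14 Fernhollow=8 → close Ashgrove (overflow 15)
  25÷3 = 8 each, +1 to first 1
Round 2: Briarlake=18 Elkhorn=22 Fernhollow=16 → close Elkhorn (overflow 14)
  22÷2 = 11 each, +1 to first 0
Round 3: Briarlake=29 Fernhollow=27 → close Briarlake (overflow 16)
  29÷1 = 29 each, +1 to first 0

Closure order: Ashgrove, Elkhorn, Briarlake
Last habitat: Fernhollow with 56 animals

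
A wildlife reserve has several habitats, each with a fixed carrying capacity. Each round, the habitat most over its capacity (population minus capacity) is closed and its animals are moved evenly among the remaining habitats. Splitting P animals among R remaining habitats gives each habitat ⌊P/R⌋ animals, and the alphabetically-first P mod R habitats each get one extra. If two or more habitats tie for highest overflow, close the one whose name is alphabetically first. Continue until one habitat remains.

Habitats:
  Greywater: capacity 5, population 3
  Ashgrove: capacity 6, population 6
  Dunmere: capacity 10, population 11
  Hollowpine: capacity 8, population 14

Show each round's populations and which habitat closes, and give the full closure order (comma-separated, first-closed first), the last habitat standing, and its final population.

Round 1: Ashgrove=6 Dunmere=11 Greywater=3 Hollowpine=14 → close Hollowpine (overflow 6)
  14÷3 = 4 each, +1 to first 2
Round 2: Ashgrove=11 Dunmere=16 Greywater=7 → close Dunmere (overflow 6)
  16÷2 = 8 each, +1 to first 0
Round 3: Ashgrove=19 Greywater=15 → close Ashgrove (overflow 13)
  19÷1 = 19 each, +1 to first 0

Closure order: Hollowpine, Dunmere, Ashgrove
Last habitat: Greywater with 34 animals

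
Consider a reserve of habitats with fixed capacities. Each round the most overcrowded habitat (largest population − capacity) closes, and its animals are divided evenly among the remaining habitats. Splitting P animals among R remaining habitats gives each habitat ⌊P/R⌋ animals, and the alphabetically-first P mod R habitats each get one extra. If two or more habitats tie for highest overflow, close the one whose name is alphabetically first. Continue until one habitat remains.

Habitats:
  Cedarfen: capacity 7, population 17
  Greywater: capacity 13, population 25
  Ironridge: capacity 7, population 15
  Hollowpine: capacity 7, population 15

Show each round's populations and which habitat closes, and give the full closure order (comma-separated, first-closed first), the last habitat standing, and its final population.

Round 1: Cedarfen=17 Greywater=25 Hollowpine=15 Ironridge=15 → close Greywater (overflow 12)
  25÷3 = 8 each, +1 to first 1
Round 2: Cedarfen=26 Hollowpine=23 Ironridge=23 → close Cedarfen (overflow 19)
  26÷2 = 13 each, +1 to first 0
Round 3: Hollowpine=36 Ironridge=36 → close Hollowpine (overflow 29)
  36÷1 = 36 each, +1 to first 0

Closure order: Greywater, Cedarfen, Hollowpine
Last habitat: Ironridge with 72 animals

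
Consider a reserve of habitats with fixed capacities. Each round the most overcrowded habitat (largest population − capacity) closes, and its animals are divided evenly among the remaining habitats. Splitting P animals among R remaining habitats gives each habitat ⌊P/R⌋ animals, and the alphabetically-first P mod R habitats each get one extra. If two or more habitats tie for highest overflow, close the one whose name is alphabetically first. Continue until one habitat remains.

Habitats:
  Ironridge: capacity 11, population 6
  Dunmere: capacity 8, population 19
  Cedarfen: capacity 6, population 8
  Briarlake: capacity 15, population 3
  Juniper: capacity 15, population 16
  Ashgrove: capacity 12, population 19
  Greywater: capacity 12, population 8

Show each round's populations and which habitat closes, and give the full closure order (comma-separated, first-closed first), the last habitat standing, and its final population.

Closure order: Dunmere, Ashgrove, Cedarfen, Juniper, Greywater, Ironridge
Last habitat: Briarlake with 79 animals

Round 1: Ashgrove=19 Briarlake=3 Cedarfen=8 Dunmere=19 Greywater=8 Ironridge=6 Juniper=16 → close Dunmere (overflow 11)
  19÷6 = 3 each, +1 to first 1
Round 2: Ashgrove=23 Briarlake=6 Cedarfen=11 Greywater=11 Ironridge=9 Juniper=19 → close Ashgrove (overflow 11)
  23÷5 = 4 each, +1 to first 3
Round 3: Briarlake=11 Cedarfen=16 Greywater=16 Ironridge=13 Juniper=23 → close Cedarfen (overflow 10)
  16÷4 = 4 each, +1 to first 0
Round 4: Briarlake=15 Greywater=20 Ironridge=17 Juniper=27 → close Juniper (overflow 12)
  27÷3 = 9 each, +1 to first 0
Round 5: Briarlake=24 Greywater=29 Ironridge=26 → close Greywater (overflow 17)
  29÷2 = 14 each, +1 to first 1
Round 6: Briarlake=39 Ironridge=40 → close Ironridge (overflow 29)
  40÷1 = 40 each, +1 to first 0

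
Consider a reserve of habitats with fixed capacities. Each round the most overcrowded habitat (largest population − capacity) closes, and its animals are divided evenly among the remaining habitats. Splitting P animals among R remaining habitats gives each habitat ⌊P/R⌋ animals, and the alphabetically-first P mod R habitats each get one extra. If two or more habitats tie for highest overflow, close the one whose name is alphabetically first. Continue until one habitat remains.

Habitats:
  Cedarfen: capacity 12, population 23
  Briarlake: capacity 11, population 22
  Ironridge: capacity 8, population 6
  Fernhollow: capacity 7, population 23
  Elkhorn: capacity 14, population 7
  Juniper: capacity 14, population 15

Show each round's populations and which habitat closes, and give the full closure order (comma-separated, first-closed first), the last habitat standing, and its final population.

Closure order: Fernhollow, Briarlake, Cedarfen, Juniper, Ironridge
Last habitat: Elkhorn with 96 animals

Round 1: Briarlake=22 Cedarfen=23 Elkhorn=7 Fernhollow=23 Ironridge=6 Juniper=15 → close Fernhollow (overflow 16)
  23÷5 = 4 each, +1 to first 3
Round 2: Briarlake=27 Cedarfen=28 Elkhorn=12 Ironridge=10 Juniper=19 → close Briarlake (overflow 16)
  27÷4 = 6 each, +1 to first 3
Round 3: Cedarfen=35 Elkhorn=19 Ironridge=17 Juniper=25 → close Cedarfen (overflow 23)
  35÷3 = 11 each, +1 to first 2
Round 4: Elkhorn=31 Ironridge=29 Juniper=36 → close Juniper (overflow 22)
  36÷2 = 18 each, +1 to first 0
Round 5: Elkhorn=49 Ironridge=47 → close Ironridge (overflow 39)
  47÷1 = 47 each, +1 to first 0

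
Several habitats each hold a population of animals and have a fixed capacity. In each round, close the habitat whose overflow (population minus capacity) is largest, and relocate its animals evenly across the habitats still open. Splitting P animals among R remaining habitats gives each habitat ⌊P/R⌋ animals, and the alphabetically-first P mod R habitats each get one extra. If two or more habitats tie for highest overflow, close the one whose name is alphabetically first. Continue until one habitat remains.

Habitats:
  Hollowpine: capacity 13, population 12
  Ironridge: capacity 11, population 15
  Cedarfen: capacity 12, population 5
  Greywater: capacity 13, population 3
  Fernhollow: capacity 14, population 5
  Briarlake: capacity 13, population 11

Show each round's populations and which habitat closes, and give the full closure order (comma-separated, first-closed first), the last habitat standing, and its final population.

Round 1: Briarlake=11 Cedarfen=5 Fernhollow=5 Greywater=3 Hollowpine=12 Ironridge=15 → close Ironridge (overflow 4)
  15÷5 = 3 each, +1 to first 0
Round 2: Briarlake=14 Cedarfen=8 Fernhollow=8 Greywater=6 Hollowpine=15 → close Hollowpine (overflow 2)
  15÷4 = 3 each, +1 to first 3
Round 3: Briarlake=18 Cedarfen=12 Fernhollow=12 Greywater=9 → close Briarlake (overflow 5)
  18÷3 = 6 each, +1 to first 0
Round 4: Cedarfen=18 Fernhollow=18 Greywater=15 → close Cedarfen (overflow 6)
  18÷2 = 9 each, +1 to first 0
Round 5: Fernhollow=27 Greywater=24 → close Fernhollow (overflow 13)
  27÷1 = 27 each, +1 to first 0

Closure order: Ironridge, Hollowpine, Briarlake, Cedarfen, Fernhollow
Last habitat: Greywater with 51 animals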